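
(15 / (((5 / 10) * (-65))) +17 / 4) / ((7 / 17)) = 3349 / 364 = 9.20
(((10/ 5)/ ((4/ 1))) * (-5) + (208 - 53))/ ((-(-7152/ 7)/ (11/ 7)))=3355/ 14304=0.23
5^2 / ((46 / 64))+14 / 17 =13922 / 391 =35.61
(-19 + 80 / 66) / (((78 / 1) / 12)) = -1174 / 429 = -2.74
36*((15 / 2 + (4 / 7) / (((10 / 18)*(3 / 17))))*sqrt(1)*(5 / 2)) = 8397 / 7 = 1199.57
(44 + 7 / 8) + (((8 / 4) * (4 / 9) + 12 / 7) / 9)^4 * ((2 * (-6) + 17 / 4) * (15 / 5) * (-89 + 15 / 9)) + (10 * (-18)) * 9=-1290627761510617 / 826841416968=-1560.91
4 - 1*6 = -2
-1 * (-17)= 17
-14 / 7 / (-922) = 1 / 461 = 0.00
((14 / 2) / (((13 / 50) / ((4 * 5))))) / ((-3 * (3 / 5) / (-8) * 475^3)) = 448 / 20062575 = 0.00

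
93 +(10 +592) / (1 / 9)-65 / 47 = 5509.62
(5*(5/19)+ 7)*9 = 1422/19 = 74.84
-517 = -517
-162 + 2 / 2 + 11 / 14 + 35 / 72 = -80503 / 504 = -159.73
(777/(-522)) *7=-1813/174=-10.42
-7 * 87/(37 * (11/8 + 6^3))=-0.08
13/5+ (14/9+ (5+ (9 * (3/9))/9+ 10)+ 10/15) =907/45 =20.16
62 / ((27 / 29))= 1798 / 27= 66.59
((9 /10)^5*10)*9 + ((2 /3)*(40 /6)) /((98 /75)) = 83121827 /1470000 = 56.55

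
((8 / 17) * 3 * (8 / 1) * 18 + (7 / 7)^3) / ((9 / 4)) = 13892 / 153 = 90.80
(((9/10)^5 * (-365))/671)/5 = -4310577/67100000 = -0.06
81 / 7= 11.57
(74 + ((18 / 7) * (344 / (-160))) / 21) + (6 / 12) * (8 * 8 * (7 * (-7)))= -732189 / 490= -1494.26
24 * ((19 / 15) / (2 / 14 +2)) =1064 / 75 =14.19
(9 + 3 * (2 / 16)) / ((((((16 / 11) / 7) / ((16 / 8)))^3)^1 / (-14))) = -239679825 / 2048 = -117031.16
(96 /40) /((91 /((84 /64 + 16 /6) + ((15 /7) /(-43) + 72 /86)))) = 68867 /547820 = 0.13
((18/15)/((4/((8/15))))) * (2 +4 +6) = 1.92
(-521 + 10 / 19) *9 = -89001 / 19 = -4684.26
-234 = -234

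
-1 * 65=-65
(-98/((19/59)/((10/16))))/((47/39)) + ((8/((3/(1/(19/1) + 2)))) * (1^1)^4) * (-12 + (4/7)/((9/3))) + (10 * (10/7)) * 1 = -15615941/75012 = -208.18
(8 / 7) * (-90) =-720 / 7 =-102.86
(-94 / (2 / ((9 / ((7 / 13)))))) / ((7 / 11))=-60489 / 49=-1234.47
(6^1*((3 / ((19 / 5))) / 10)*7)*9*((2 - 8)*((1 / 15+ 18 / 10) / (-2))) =15876 / 95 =167.12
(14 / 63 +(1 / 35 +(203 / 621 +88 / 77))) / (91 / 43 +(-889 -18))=-804014 / 422854425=-0.00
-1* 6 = -6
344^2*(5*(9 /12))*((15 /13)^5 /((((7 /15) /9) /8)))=363938670000000 /2599051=140027521.58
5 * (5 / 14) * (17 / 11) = 2.76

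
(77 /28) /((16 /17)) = 187 /64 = 2.92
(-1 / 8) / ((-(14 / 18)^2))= 0.21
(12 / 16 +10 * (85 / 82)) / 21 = 1823 / 3444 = 0.53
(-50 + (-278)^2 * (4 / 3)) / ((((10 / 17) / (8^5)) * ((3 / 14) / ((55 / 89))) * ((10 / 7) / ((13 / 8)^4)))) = 323452036099192 / 4005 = 80762056454.23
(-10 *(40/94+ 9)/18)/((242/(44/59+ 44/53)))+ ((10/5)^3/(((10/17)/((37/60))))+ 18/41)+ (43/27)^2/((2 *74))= 1574870094647639/178785187148700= 8.81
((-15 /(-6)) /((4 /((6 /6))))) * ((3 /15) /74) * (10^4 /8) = 625 /296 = 2.11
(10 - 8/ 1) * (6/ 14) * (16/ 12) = 8/ 7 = 1.14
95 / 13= 7.31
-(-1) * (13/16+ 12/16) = 25/16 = 1.56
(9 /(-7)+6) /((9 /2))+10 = 232 /21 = 11.05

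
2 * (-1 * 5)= -10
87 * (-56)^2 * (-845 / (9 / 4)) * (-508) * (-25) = -3903862144000 / 3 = -1301287381333.33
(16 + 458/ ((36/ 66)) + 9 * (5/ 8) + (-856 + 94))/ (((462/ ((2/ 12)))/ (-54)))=-2383/ 1232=-1.93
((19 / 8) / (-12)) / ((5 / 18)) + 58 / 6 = 2149 / 240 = 8.95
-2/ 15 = -0.13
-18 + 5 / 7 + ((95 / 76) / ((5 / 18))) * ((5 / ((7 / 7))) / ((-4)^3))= -15803 / 896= -17.64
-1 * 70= -70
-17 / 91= -0.19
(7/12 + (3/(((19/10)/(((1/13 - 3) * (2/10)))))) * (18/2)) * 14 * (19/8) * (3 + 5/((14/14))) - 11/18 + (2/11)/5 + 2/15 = -13224703/6435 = -2055.12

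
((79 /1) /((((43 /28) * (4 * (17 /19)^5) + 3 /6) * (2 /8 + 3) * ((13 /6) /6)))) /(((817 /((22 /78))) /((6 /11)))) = 41510887488 /13173073556045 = 0.00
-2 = -2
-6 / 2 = -3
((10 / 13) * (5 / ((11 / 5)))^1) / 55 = 50 / 1573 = 0.03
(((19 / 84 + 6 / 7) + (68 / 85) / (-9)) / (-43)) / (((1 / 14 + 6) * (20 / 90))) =-1253 / 73100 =-0.02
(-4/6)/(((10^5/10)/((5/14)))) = -1/42000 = -0.00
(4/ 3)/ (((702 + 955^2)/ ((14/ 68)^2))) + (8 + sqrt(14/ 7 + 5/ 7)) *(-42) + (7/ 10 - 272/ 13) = -36645900509111/ 102873460170 - 6 *sqrt(133) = -425.42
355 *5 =1775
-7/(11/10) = -70/11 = -6.36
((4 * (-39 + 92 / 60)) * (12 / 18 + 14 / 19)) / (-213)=35968 / 36423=0.99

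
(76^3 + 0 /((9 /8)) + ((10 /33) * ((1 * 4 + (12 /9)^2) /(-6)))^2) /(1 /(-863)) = -300750989492528 /793881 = -378836361.49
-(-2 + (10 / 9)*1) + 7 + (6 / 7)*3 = 659 / 63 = 10.46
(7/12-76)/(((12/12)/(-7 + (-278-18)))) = 91405/4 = 22851.25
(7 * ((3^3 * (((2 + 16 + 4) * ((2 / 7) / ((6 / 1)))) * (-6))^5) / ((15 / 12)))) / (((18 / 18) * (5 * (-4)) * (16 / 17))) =78817.73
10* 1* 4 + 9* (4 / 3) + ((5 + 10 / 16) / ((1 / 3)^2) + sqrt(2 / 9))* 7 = 7* sqrt(2) / 3 + 3251 / 8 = 409.67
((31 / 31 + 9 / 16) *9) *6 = 675 / 8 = 84.38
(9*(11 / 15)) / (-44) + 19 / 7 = 359 / 140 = 2.56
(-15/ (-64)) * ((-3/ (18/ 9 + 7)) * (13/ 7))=-65/ 448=-0.15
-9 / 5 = -1.80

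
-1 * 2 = -2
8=8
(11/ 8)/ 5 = 0.28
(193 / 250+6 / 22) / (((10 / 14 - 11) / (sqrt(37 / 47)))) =-20111 * sqrt(1739) / 9306000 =-0.09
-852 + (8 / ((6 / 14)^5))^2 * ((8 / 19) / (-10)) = -77093089804 / 5609655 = -13742.93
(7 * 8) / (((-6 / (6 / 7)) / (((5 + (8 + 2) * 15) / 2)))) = -620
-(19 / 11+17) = -206 / 11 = -18.73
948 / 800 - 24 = -4563 / 200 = -22.82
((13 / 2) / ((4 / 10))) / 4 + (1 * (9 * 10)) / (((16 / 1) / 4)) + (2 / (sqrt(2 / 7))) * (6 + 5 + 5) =425 / 16 + 16 * sqrt(14) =86.43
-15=-15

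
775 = 775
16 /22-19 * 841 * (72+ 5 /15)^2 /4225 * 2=-16553268682 /418275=-39575.09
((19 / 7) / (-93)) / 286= -19 / 186186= -0.00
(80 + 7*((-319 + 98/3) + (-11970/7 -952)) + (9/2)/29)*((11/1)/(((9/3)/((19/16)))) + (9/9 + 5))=-1777830131/8352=-212862.80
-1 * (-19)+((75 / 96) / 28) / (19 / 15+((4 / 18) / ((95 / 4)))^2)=15782993321 / 829721984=19.02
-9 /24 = -3 /8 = -0.38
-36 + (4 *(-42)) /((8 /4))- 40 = -160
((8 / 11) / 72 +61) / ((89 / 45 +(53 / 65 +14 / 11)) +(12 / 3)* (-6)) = -98150 / 32069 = -3.06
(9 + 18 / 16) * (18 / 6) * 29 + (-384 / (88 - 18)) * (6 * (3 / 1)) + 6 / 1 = 788.13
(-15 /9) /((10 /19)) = -19 /6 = -3.17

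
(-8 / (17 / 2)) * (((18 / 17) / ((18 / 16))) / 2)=-128 / 289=-0.44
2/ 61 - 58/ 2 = -1767/ 61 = -28.97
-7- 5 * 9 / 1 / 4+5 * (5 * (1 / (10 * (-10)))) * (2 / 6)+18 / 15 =-257 / 15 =-17.13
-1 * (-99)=99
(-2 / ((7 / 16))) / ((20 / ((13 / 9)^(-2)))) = -648 / 5915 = -0.11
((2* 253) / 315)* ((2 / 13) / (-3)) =-0.08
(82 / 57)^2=6724 / 3249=2.07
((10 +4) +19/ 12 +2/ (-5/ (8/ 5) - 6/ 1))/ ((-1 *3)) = -13459/ 2628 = -5.12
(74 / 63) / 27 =74 / 1701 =0.04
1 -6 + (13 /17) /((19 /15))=-1420 /323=-4.40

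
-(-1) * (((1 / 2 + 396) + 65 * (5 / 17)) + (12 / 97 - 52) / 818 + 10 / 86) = 24109690027 / 58001926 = 415.67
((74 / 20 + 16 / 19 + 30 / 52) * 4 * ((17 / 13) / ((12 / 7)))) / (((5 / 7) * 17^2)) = 309778 / 4094025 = 0.08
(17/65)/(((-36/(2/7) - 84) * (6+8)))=-17/191100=-0.00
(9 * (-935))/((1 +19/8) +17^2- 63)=-13464/367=-36.69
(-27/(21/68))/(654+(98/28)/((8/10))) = -4896/36869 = -0.13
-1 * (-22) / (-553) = -22 / 553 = -0.04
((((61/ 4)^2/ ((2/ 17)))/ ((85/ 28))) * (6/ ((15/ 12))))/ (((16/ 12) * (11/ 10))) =2131.12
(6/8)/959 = 3/3836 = 0.00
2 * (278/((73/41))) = 22796/73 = 312.27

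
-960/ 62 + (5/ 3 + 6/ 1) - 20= -2587/ 93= -27.82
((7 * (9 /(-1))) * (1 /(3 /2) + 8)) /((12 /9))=-819 /2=-409.50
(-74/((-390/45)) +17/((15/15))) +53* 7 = 5155/13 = 396.54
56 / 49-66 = -454 / 7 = -64.86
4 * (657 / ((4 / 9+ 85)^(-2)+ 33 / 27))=3496717593 / 1626425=2149.94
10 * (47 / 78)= 235 / 39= 6.03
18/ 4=9/ 2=4.50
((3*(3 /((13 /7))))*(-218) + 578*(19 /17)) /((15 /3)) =-5336 /65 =-82.09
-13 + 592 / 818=-5021 / 409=-12.28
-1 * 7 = -7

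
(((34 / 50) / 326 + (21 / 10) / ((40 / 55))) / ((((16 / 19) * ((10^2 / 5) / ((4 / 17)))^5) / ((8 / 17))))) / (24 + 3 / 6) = 3579619 / 240983454503750000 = 0.00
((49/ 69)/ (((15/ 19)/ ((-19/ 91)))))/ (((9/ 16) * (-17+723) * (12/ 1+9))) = -0.00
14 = 14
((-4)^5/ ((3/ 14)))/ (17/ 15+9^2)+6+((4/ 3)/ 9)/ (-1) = -15542/ 297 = -52.33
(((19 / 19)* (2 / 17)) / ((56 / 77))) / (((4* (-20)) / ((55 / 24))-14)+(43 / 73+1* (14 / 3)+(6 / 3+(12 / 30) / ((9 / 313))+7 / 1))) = -397485 / 50967496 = -0.01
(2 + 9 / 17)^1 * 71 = 3053 / 17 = 179.59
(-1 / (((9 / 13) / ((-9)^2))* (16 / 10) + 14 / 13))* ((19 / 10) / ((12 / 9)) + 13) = -13.23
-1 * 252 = -252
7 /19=0.37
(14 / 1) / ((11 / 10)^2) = 1400 / 121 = 11.57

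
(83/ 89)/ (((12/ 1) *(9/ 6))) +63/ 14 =3646/ 801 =4.55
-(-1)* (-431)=-431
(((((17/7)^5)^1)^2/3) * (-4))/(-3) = 8063975601796/2542277241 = 3171.95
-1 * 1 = -1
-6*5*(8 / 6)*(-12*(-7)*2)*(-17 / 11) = 114240 / 11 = 10385.45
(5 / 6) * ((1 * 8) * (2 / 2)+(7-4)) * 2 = 55 / 3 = 18.33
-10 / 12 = -0.83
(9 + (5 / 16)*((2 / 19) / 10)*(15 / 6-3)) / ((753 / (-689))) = -3769519 / 457824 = -8.23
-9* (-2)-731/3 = -677/3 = -225.67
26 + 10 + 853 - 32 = 857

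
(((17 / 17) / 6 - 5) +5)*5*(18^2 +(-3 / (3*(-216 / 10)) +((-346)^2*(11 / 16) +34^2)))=22621895 / 324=69820.66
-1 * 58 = -58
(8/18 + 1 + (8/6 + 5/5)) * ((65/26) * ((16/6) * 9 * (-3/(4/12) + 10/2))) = -2720/3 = -906.67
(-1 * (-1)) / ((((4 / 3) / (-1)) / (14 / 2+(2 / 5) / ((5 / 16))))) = -621 / 100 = -6.21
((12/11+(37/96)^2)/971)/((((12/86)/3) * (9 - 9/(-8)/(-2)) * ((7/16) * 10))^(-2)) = 311693011875/82834018533376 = 0.00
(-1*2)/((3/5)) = -10/3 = -3.33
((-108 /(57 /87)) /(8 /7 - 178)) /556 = 5481 /3269558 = 0.00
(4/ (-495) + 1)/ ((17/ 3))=491/ 2805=0.18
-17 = -17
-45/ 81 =-5/ 9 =-0.56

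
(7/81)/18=0.00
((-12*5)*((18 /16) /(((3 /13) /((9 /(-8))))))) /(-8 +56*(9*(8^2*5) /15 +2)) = 5265 /173696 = 0.03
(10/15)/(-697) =-2/2091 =-0.00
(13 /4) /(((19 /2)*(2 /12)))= 39 /19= 2.05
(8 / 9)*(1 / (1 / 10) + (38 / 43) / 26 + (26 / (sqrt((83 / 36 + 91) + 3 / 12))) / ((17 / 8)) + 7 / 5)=11.29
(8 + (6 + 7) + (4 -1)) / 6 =4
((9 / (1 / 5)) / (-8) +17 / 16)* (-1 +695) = -25331 / 8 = -3166.38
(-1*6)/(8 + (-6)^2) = -3/22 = -0.14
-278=-278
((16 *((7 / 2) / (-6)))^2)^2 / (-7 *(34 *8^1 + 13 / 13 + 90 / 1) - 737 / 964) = -592528384 / 198471141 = -2.99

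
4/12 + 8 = 25/3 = 8.33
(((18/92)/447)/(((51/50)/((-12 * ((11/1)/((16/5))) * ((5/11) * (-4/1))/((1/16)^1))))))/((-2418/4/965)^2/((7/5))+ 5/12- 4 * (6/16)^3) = 15018796800000/14175280486999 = 1.06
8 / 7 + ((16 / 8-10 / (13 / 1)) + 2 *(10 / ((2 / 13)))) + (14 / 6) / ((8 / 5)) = 292289 / 2184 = 133.83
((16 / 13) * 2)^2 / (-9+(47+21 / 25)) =25600 / 164099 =0.16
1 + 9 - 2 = 8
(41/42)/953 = 41/40026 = 0.00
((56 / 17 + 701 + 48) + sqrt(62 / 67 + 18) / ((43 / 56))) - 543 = 112*sqrt(21239) / 2881 + 3558 / 17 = 214.96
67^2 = 4489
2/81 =0.02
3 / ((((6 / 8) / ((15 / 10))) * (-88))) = -3 / 44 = -0.07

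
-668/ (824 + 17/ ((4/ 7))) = -2672/ 3415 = -0.78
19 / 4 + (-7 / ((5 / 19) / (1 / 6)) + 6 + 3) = 559 / 60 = 9.32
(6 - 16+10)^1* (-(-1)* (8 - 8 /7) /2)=0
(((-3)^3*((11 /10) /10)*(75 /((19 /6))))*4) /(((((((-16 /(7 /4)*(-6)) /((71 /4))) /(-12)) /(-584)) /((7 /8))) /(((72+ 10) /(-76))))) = 27833005431 /46208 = 602341.70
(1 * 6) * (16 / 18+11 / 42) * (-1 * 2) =-13.81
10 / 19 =0.53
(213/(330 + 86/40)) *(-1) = -4260/6643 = -0.64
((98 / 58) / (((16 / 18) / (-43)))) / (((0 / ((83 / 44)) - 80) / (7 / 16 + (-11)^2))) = 1270521 / 10240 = 124.07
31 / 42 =0.74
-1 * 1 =-1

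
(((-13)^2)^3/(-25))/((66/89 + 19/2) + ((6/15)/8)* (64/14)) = -6014204014/326145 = -18440.28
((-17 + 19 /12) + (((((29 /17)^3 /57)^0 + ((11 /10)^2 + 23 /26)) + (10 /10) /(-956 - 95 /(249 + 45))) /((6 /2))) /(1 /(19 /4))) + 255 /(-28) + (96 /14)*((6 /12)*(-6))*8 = -5655322602019 /30702562800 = -184.20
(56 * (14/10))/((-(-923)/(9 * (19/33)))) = 0.44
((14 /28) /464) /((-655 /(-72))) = 9 /75980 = 0.00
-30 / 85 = -6 / 17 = -0.35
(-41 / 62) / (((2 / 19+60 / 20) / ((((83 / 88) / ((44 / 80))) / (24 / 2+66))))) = -323285 / 69048408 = -0.00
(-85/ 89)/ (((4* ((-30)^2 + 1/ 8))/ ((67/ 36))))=-5695/ 11536002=-0.00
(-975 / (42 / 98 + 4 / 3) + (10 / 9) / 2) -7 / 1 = -186421 / 333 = -559.82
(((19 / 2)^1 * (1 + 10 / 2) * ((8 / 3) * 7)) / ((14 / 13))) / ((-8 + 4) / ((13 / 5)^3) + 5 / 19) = 41242084 / 1485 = 27772.45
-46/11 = -4.18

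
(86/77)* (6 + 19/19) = 86/11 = 7.82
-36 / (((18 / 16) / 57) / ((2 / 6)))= -608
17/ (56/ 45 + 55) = 765/ 2531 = 0.30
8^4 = 4096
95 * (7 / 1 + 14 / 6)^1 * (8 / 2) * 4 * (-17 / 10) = -72352 / 3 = -24117.33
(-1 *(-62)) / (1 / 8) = 496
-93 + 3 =-90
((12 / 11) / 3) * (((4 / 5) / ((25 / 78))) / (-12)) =-104 / 1375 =-0.08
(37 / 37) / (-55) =-1 / 55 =-0.02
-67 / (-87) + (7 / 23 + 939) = 1881089 / 2001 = 940.07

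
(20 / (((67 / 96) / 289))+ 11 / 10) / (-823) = -5549537 / 551410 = -10.06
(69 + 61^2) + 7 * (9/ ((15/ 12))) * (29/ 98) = 133172/ 35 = 3804.91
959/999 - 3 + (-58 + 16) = -43996/999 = -44.04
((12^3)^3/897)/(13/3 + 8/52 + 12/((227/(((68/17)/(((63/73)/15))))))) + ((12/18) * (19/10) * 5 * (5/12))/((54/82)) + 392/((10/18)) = 7977346587521947/11308447260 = 705432.53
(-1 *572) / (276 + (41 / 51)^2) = -1487772 / 719557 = -2.07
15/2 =7.50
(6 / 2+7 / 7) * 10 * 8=320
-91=-91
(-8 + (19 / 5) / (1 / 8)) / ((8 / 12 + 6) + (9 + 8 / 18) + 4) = 1008 / 905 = 1.11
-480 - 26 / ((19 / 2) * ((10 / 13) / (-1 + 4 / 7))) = -318186 / 665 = -478.48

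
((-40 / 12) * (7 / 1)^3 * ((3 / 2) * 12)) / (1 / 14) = -288120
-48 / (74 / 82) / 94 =-984 / 1739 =-0.57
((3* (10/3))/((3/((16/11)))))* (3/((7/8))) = 1280/77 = 16.62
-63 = -63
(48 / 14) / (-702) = -0.00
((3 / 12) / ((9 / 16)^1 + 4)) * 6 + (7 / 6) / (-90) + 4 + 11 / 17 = 3325813 / 670140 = 4.96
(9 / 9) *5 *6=30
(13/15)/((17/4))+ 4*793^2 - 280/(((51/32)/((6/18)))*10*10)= 1924277648/765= 2515395.62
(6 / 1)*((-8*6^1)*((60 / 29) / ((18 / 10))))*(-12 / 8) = 14400 / 29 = 496.55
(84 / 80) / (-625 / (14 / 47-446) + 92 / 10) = 36659 / 370161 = 0.10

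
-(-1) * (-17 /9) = -17 /9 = -1.89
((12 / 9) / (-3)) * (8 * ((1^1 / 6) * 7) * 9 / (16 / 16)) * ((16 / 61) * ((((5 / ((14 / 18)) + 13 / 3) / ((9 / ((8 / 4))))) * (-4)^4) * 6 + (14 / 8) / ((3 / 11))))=-36034.02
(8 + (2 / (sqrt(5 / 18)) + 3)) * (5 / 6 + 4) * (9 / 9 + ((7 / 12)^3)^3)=150803884811 * sqrt(10) / 25798901760 + 1658842732921 / 30958682112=72.07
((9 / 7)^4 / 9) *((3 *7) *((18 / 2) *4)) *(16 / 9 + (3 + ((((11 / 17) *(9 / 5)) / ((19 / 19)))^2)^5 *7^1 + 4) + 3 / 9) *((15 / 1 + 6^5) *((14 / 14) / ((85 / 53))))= 539034541876151688482017098948 / 11714027058272998046875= 46016159.87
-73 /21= -3.48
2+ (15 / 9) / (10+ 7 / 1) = 107 / 51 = 2.10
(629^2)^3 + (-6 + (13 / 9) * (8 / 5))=61930398232359717.31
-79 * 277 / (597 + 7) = -21883 / 604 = -36.23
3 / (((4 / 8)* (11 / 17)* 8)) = 51 / 44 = 1.16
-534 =-534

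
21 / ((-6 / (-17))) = 119 / 2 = 59.50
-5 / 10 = -1 / 2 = -0.50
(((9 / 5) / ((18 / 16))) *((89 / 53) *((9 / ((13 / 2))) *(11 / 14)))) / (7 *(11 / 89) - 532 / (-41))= 85736904 / 405976025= 0.21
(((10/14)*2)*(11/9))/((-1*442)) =-55/13923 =-0.00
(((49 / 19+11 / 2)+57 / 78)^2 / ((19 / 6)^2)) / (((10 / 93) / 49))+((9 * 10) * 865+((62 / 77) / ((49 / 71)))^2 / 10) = 127569487402143056852 / 1567634176713605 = 81377.08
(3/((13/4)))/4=3/13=0.23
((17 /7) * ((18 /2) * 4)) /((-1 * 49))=-612 /343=-1.78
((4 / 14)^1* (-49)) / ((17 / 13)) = -182 / 17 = -10.71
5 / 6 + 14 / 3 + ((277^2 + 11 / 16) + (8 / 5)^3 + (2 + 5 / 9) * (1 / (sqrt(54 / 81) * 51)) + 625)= 23 * sqrt(6) / 918 + 154728567 / 2000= 77364.34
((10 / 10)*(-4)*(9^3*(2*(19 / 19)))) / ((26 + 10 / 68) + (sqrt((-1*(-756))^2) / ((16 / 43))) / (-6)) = 793152 / 42497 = 18.66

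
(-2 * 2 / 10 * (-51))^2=416.16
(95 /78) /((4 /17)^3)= 466735 /4992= 93.50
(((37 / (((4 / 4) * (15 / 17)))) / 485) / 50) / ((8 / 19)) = 11951 / 2910000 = 0.00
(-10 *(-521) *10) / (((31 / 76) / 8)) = 31676800 / 31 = 1021832.26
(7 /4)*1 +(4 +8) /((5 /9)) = 467 /20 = 23.35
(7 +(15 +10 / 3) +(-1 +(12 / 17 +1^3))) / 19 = 1328 / 969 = 1.37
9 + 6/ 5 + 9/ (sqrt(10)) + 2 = 9 * sqrt(10)/ 10 + 61/ 5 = 15.05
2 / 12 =1 / 6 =0.17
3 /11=0.27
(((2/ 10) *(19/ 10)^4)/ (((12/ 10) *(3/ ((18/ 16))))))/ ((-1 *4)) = -0.20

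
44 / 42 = 22 / 21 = 1.05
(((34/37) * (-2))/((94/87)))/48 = -493/13912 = -0.04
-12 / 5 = -2.40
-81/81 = -1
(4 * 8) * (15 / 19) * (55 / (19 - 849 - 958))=-2200 / 2831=-0.78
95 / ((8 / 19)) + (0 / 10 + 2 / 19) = 34311 / 152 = 225.73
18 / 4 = 9 / 2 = 4.50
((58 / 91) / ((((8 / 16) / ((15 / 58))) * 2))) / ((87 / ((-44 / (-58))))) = 110 / 76531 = 0.00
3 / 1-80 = -77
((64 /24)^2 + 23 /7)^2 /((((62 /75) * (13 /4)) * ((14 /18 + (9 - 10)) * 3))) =-10725625 /177723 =-60.35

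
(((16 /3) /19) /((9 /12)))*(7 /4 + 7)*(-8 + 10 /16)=-4130 /171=-24.15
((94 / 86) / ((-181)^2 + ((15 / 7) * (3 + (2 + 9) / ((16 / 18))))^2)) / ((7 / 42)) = 884352 / 4564128403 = 0.00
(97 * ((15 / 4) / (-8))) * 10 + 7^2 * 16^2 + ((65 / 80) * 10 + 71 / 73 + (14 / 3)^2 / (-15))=1907448377 / 157680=12096.96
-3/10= -0.30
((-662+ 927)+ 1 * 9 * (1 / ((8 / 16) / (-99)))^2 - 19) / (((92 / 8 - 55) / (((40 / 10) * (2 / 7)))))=-1883104 / 203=-9276.37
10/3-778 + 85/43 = -772.69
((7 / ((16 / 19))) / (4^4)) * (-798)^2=21173733 / 1024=20677.47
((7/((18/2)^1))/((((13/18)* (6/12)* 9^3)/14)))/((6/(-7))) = -1372/28431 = -0.05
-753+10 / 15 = -2257 / 3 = -752.33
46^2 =2116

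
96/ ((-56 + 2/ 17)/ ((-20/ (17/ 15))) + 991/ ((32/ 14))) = 4608/ 20963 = 0.22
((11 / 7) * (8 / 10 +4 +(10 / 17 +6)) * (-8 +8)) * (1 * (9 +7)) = 0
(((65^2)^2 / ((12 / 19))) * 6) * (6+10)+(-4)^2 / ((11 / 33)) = 2713295048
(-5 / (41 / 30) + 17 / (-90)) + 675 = 2476553 / 3690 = 671.15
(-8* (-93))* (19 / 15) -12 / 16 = 18833 / 20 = 941.65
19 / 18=1.06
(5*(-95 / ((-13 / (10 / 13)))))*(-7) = -33250 / 169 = -196.75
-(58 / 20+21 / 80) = -253 / 80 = -3.16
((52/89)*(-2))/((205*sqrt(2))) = -52*sqrt(2)/18245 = -0.00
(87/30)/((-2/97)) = -2813/20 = -140.65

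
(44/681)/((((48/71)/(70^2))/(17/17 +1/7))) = 1093400/2043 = 535.19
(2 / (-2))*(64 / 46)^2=-1024 / 529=-1.94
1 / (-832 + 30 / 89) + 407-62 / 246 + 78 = 4413238285 / 9104214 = 484.75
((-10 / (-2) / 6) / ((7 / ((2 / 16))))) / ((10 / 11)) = 11 / 672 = 0.02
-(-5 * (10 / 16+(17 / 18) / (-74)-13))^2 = -27226650025 / 7096896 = -3836.42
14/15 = 0.93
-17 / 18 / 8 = -17 / 144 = -0.12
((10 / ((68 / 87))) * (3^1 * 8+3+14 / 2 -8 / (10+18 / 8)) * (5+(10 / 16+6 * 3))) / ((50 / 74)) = 71007921 / 4760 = 14917.63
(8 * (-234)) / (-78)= 24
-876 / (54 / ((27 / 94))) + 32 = 1285 / 47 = 27.34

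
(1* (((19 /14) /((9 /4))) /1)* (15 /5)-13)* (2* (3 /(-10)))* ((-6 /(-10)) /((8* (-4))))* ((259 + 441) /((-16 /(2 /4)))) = 705 /256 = 2.75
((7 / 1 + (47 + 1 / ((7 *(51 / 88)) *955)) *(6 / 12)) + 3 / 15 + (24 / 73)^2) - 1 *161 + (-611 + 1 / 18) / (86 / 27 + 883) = -5689613967601742 / 43471593249105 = -130.88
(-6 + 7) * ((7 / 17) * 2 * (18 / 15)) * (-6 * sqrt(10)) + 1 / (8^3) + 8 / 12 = 1027 / 1536-504 * sqrt(10) / 85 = -18.08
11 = 11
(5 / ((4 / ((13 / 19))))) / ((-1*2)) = -65 / 152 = -0.43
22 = 22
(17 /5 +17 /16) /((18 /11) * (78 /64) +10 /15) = 11781 /7025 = 1.68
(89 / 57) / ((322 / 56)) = 356 / 1311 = 0.27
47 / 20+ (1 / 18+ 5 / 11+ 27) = 59123 / 1980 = 29.86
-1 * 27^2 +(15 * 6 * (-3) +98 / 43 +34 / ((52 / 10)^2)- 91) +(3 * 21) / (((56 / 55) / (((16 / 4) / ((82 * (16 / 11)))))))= -20677778417 / 19068608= -1084.39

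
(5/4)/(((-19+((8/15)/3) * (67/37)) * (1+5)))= -2775/248792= -0.01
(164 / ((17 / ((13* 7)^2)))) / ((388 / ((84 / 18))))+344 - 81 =6054355 / 4947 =1223.84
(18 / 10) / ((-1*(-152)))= 9 / 760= 0.01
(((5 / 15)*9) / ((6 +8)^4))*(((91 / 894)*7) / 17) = 0.00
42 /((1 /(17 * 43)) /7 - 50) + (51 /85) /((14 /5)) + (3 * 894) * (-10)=-32022807923 /1193962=-26820.63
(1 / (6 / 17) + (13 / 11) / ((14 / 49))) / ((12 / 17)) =1955 / 198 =9.87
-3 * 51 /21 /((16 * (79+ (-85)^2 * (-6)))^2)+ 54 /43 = 181186413744495 /144278070205696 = 1.26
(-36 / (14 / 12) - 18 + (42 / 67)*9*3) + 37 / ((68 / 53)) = -3.09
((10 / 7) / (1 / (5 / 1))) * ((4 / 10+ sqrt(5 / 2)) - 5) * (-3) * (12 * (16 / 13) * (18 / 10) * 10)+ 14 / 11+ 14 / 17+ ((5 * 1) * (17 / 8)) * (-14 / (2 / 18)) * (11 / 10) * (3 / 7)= 3481787983 / 136136 - 259200 * sqrt(10) / 91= 16568.53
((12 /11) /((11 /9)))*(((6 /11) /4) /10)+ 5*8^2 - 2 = 2116371 /6655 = 318.01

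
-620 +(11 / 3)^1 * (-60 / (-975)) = -120856 / 195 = -619.77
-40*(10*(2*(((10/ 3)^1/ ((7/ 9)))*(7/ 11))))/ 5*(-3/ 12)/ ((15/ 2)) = 160/ 11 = 14.55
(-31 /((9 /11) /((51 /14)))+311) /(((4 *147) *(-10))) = -1453 /49392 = -0.03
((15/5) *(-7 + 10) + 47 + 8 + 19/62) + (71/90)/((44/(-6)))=1313509/20460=64.20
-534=-534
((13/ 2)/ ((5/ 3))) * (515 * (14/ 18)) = 9373/ 6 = 1562.17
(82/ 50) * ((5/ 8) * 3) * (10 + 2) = 369/ 10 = 36.90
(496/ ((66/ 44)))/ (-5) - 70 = -2042/ 15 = -136.13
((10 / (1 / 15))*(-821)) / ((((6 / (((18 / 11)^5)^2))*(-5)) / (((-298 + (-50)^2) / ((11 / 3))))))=96822609178715781120 / 285311670611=339357338.49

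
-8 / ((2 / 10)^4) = -5000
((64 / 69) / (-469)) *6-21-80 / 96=-21.85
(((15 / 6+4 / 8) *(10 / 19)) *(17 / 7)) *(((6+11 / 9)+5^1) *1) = 46.87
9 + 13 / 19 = 184 / 19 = 9.68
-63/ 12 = -21/ 4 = -5.25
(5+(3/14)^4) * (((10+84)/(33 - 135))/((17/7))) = -9031567/4758096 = -1.90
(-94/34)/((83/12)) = -564/1411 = -0.40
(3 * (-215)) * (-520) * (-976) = -327350400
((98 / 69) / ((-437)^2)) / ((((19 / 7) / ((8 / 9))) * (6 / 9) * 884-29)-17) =686 / 161745968775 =0.00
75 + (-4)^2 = 91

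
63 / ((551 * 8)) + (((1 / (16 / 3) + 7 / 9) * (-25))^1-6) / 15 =-2373779 / 1190160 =-1.99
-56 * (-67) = 3752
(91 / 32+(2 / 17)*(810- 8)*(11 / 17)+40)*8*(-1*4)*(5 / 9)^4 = -600516875 / 1896129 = -316.71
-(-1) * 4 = 4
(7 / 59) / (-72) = -7 / 4248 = -0.00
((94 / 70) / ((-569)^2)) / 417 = 47 / 4725291795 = 0.00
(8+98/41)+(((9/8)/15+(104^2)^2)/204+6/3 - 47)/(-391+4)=-1471.30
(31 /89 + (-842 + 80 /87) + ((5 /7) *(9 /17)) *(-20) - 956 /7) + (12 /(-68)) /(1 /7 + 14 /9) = -97109836478 /98591619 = -984.97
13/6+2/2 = 19/6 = 3.17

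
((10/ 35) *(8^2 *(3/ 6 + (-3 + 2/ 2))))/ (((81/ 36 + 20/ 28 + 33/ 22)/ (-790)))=121344/ 25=4853.76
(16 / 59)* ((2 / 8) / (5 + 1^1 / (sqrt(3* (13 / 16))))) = 780 / 56581- 16* sqrt(39) / 56581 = 0.01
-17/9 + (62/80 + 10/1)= 3199/360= 8.89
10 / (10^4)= 0.00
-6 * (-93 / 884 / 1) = 279 / 442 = 0.63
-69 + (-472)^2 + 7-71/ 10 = 2227149/ 10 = 222714.90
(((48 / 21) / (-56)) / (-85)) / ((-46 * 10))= -1 / 957950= -0.00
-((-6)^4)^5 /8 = -457019805007872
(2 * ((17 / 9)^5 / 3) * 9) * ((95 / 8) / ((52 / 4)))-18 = 116463127 / 1023516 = 113.79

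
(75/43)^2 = 5625/1849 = 3.04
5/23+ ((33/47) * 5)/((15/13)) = 3524/1081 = 3.26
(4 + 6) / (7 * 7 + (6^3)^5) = 2 / 94036996925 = 0.00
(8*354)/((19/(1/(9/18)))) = 5664/19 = 298.11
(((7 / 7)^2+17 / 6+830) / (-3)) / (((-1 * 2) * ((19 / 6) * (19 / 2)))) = 5003 / 1083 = 4.62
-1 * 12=-12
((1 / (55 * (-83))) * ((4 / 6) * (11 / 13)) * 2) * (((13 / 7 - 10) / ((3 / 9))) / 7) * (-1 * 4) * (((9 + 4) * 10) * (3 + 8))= -20064 / 4067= -4.93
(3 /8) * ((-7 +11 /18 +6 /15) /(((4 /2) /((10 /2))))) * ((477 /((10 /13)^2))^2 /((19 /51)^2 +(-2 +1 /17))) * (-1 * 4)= -3036812860778697 /375040000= -8097303.92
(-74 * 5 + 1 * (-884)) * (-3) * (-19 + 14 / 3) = -53922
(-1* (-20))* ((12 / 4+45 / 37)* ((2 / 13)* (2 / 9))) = 320 / 111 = 2.88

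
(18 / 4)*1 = 9 / 2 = 4.50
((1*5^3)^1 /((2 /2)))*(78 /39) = 250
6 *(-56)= -336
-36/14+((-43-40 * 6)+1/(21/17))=-5980/21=-284.76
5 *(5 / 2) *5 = 125 / 2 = 62.50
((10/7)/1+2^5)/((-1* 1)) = -234/7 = -33.43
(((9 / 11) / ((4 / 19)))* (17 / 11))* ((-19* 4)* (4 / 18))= -12274 / 121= -101.44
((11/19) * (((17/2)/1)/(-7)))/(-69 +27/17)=3179/304836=0.01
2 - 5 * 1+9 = 6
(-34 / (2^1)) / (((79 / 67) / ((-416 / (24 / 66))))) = 1303016 / 79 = 16493.87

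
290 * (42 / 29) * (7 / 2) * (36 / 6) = 8820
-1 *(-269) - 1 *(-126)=395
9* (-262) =-2358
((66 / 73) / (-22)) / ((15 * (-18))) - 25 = -164249 / 6570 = -25.00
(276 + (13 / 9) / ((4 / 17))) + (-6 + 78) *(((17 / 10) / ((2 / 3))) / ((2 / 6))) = 149929 / 180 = 832.94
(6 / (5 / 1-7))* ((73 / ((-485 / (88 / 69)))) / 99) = 584 / 100395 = 0.01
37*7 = 259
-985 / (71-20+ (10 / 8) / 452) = -1780880 / 92213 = -19.31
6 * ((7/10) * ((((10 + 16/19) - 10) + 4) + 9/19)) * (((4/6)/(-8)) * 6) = -2121/190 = -11.16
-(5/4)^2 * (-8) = 25/2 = 12.50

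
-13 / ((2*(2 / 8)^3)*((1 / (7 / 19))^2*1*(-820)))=5096 / 74005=0.07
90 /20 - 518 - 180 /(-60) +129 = -763 /2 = -381.50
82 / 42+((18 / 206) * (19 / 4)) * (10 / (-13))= 91843 / 56238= 1.63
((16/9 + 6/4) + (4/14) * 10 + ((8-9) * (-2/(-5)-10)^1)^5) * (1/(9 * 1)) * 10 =32107715593/354375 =90603.78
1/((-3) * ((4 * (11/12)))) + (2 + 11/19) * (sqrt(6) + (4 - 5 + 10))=49 * sqrt(6)/19 + 4832/209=29.44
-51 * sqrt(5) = -114.04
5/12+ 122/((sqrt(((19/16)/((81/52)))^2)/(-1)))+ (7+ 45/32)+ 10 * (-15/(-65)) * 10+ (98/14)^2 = -1876391/23712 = -79.13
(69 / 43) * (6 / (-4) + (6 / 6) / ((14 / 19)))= -69 / 301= -0.23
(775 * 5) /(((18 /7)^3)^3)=156370227125 /198359290368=0.79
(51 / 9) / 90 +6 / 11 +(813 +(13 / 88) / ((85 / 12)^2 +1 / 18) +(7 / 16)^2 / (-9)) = 745708820281 / 916565760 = 813.59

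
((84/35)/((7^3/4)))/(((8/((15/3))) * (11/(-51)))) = -306/3773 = -0.08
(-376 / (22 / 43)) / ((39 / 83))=-1564.04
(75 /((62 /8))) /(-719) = -300 /22289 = -0.01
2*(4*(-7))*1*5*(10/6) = -1400/3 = -466.67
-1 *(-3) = 3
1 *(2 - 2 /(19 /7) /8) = 145 /76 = 1.91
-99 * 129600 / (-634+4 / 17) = 109058400 / 5387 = 20244.74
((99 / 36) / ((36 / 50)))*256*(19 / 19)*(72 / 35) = 2011.43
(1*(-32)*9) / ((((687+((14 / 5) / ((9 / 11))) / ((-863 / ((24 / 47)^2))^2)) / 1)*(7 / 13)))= -22677627265419360 / 29128394649838799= -0.78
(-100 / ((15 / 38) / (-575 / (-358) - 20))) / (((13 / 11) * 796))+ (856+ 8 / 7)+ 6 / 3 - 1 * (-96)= 3112162503 / 3241511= 960.10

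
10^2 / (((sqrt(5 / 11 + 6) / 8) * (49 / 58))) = 46400 * sqrt(781) / 3479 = 372.73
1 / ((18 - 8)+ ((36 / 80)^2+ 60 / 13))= 5200 / 77053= 0.07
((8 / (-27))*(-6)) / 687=16 / 6183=0.00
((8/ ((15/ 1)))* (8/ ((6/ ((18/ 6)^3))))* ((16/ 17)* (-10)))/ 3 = -60.24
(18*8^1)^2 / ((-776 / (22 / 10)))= -28512 / 485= -58.79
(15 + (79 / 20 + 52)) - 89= -361 / 20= -18.05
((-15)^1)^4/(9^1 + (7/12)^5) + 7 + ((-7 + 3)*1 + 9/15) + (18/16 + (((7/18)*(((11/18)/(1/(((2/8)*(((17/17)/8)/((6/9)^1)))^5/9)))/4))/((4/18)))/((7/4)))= 108300014087721460359/19381426470256640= 5587.82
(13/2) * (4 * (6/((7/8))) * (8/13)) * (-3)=-2304/7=-329.14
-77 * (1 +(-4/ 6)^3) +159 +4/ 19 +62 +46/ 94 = 4038947/ 24111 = 167.51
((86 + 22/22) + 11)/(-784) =-1/8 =-0.12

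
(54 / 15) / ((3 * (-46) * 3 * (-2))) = 1 / 230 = 0.00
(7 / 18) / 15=7 / 270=0.03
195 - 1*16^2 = -61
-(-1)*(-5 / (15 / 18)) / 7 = -6 / 7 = -0.86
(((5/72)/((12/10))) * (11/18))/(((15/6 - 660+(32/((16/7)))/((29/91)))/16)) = -7975/8647641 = -0.00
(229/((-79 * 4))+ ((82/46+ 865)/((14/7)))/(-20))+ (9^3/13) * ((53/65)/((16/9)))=81697329/24565840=3.33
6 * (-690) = -4140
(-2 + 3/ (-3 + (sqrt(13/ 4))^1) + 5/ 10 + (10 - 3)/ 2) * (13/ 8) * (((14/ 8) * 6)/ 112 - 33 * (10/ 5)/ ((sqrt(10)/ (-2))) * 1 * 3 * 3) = -11583 * sqrt(130)/ 230 - 117 * sqrt(13)/ 2944 + 195/ 2944 + 3861 * sqrt(10)/ 46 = -308.85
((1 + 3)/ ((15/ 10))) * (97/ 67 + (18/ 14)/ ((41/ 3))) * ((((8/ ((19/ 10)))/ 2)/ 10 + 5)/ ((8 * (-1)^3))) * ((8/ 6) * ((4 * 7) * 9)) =-899.78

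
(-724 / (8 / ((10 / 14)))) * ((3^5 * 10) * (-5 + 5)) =0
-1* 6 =-6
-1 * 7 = -7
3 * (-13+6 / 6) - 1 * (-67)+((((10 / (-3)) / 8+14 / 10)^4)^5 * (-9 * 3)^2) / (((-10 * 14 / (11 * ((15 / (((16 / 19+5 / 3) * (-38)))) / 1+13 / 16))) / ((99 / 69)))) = -836571819829999157028241068183558545689 / 111968389429198848000000000000000000000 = -7.47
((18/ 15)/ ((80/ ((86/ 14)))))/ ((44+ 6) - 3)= 129/ 65800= 0.00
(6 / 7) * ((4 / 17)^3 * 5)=1920 / 34391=0.06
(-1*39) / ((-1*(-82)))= -39 / 82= -0.48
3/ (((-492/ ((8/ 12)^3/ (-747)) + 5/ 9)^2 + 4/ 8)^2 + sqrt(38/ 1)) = 4118948857818457941445453463159952/ 3250153331110707170924959118814261369346714301861001543787-33059881728 * sqrt(38)/ 61752913291103436247574223257470966017587571735359029331953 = 0.00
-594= -594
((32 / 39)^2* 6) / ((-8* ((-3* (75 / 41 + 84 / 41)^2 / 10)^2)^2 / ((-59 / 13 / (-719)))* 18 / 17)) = -0.00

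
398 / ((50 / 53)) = 10547 / 25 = 421.88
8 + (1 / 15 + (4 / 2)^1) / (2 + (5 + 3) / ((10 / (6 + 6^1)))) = 1423 / 174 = 8.18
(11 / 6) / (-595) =-11 / 3570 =-0.00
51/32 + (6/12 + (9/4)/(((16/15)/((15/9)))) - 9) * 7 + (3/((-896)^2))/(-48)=-427700225/12845056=-33.30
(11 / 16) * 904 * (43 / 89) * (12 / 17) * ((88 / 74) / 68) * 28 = 98773752 / 951677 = 103.79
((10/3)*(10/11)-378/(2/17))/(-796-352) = 105929/37884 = 2.80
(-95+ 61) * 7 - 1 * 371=-609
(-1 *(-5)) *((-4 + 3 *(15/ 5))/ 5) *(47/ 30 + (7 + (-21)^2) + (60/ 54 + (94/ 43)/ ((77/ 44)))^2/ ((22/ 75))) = 2342.79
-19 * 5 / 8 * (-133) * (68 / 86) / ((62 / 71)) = 15250445 / 10664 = 1430.09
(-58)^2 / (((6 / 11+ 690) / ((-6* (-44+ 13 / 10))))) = 1248.08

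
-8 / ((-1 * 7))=8 / 7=1.14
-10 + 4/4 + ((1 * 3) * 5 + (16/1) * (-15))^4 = 2562890616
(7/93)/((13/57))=133/403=0.33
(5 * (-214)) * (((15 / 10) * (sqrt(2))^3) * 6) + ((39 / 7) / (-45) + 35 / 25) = 134 / 105 - 19260 * sqrt(2) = -27236.48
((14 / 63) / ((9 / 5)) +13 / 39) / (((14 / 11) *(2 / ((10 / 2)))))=2035 / 2268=0.90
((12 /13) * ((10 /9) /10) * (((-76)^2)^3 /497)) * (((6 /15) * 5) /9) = 1541599428608 /174447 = 8837064.72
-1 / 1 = -1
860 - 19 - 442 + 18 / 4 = 807 / 2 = 403.50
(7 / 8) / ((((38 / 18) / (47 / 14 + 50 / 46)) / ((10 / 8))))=64395 / 27968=2.30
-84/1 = -84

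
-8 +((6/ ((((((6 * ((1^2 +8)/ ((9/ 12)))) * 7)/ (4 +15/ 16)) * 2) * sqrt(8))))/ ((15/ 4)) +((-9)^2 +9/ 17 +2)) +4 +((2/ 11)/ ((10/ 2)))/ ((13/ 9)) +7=79 * sqrt(2)/ 40320 +1052071/ 12155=86.56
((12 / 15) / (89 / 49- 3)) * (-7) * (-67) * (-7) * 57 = 18338838 / 145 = 126474.74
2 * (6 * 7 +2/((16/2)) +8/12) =515/6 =85.83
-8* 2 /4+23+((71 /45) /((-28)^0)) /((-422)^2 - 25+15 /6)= 304485307 /16025535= 19.00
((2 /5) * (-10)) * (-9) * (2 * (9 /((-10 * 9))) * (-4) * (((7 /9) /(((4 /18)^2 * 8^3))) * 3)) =1701 /640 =2.66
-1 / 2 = -0.50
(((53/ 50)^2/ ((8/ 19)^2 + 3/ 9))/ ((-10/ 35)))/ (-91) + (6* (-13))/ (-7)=403572147/ 35945000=11.23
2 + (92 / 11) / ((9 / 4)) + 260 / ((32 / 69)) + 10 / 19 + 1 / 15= 42656201 / 75240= 566.94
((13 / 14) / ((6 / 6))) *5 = 65 / 14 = 4.64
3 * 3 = 9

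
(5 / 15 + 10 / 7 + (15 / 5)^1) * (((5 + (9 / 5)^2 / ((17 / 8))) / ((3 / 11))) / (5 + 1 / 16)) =1952192 / 86751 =22.50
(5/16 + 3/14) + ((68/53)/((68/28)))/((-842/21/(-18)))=1909171/2499056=0.76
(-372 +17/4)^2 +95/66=71407513/528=135241.50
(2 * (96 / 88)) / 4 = 6 / 11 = 0.55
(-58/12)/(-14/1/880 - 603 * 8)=6380/6367701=0.00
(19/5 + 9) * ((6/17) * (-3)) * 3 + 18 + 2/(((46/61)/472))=2403022/1955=1229.17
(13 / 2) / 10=13 / 20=0.65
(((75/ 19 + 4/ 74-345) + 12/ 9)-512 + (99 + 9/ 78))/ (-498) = 41265319/ 27307332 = 1.51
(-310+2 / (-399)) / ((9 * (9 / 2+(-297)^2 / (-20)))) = 2473840 / 316435329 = 0.01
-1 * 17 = -17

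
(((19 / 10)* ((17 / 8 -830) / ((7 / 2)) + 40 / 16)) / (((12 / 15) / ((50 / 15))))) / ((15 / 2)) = -124507 / 504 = -247.04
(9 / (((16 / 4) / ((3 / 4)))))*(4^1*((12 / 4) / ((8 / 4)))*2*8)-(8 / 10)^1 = 806 / 5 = 161.20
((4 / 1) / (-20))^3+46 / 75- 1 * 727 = -726.39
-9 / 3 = -3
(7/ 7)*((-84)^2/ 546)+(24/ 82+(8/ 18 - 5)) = 8.66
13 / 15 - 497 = -7442 / 15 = -496.13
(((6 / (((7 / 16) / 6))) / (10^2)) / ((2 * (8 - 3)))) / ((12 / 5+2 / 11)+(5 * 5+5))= 99 / 39200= 0.00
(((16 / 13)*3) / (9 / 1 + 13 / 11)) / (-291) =-11 / 8827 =-0.00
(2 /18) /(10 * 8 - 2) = 1 /702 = 0.00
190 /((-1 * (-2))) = 95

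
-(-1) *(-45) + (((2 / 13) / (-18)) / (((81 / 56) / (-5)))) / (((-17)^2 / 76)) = -123227105 / 2738853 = -44.99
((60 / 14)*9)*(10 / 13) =2700 / 91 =29.67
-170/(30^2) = -17/90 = -0.19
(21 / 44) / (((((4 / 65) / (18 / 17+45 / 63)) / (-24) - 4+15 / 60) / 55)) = -4320225 / 617413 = -7.00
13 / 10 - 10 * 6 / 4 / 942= 1.28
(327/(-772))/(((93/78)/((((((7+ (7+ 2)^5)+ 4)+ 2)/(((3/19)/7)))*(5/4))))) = -27827208955/23932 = -1162761.53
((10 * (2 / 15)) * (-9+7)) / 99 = -8 / 297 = -0.03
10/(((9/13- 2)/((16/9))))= -2080/153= -13.59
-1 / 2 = -0.50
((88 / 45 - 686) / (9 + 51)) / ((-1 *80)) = 0.14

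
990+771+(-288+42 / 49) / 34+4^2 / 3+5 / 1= 629351 / 357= 1762.89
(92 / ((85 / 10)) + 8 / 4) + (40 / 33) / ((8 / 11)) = 739 / 51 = 14.49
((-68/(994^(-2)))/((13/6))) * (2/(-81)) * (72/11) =2149966336/429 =5011576.54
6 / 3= 2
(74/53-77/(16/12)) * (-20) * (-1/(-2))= 59735/106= 563.54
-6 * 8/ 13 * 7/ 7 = -48/ 13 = -3.69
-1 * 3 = -3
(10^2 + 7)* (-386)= -41302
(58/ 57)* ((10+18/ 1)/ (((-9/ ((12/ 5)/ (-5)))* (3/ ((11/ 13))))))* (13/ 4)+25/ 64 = 1.78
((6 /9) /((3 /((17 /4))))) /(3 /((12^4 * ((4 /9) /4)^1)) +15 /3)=2176 /11523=0.19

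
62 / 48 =31 / 24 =1.29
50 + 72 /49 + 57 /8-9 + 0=19441 /392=49.59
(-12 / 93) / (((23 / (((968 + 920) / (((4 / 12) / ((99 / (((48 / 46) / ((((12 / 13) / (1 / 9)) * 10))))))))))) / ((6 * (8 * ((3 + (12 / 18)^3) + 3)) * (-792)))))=24159198412800 / 403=59948383158.31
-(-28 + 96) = -68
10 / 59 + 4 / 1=246 / 59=4.17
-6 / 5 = -1.20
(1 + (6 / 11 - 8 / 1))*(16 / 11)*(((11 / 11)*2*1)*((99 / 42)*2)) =-6816 / 77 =-88.52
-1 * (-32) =32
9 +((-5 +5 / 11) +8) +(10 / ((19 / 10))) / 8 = 5481 / 418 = 13.11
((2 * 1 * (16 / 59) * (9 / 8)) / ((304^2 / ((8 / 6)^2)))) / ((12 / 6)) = 1 / 170392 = 0.00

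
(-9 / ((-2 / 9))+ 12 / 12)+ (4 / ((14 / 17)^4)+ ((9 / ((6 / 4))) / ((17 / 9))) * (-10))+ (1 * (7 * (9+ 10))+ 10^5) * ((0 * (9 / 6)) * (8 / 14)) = 3009319 / 163268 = 18.43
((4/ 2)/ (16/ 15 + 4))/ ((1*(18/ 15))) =25/ 76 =0.33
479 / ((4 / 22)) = 5269 / 2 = 2634.50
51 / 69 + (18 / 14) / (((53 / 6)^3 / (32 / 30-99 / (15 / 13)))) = 69638831 / 119845985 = 0.58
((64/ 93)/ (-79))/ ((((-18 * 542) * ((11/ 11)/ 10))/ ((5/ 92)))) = 200/ 412144659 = 0.00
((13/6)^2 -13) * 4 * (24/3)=-2392/9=-265.78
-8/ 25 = -0.32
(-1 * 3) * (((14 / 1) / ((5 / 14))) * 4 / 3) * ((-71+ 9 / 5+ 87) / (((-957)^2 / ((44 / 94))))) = -139552 / 97829325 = -0.00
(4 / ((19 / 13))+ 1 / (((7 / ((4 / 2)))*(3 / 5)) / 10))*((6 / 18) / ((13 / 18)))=5984 / 1729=3.46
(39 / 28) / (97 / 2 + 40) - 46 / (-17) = 38217 / 14042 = 2.72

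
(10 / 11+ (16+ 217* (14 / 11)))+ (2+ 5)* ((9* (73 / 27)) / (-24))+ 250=424507 / 792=535.99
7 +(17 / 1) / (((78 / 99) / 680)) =190831 / 13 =14679.31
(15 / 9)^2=25 / 9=2.78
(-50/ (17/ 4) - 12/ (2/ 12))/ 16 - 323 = -5580/ 17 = -328.24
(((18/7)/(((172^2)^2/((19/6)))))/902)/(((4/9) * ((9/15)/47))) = 40185/22104380942336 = 0.00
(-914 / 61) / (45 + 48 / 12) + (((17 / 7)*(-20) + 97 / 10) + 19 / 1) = -603097 / 29890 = -20.18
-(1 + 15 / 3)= -6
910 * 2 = 1820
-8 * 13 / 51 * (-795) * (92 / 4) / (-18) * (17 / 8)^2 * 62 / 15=-8351369 / 216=-38663.75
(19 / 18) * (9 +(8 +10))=57 / 2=28.50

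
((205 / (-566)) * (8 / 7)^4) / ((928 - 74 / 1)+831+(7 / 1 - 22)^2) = -41984 / 129781253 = -0.00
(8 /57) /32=1 /228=0.00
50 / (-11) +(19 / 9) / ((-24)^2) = -258991 / 57024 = -4.54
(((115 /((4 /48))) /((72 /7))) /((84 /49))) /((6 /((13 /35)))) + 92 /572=309235 /61776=5.01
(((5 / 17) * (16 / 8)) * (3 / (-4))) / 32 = -15 / 1088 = -0.01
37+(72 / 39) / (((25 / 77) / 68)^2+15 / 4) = 50109338989 / 1336523305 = 37.49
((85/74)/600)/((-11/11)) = -17/8880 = -0.00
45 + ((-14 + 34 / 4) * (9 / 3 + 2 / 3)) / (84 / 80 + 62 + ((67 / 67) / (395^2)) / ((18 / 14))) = 15823276635 / 354145573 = 44.68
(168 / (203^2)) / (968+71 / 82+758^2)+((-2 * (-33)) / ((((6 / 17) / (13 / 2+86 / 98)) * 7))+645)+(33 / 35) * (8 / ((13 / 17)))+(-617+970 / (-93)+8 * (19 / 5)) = 8391385655975061491 / 32917769045018130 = 254.92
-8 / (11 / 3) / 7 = -24 / 77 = -0.31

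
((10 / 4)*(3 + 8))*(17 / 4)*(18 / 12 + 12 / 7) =42075 / 112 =375.67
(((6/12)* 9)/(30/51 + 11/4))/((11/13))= 3978/2497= 1.59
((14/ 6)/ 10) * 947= 6629/ 30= 220.97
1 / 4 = 0.25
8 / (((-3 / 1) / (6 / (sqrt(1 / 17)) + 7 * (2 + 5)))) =-392 / 3 - 16 * sqrt(17) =-196.64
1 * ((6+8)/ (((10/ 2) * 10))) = 0.28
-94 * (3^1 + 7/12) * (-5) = 10105/6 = 1684.17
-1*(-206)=206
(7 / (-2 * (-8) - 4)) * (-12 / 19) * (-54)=378 / 19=19.89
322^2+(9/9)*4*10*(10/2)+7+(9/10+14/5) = 1038947/10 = 103894.70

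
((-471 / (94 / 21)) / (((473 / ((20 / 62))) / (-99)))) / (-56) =-63585 / 501208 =-0.13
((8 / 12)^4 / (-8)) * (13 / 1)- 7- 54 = -4967 / 81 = -61.32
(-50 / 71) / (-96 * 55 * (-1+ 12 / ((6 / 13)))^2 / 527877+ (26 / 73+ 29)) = -642250350 / 21071389727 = -0.03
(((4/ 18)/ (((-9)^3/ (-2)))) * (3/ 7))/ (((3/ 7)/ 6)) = 8/ 2187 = 0.00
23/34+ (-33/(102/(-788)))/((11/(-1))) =-45/2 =-22.50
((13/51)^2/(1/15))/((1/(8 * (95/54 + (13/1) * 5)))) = 12184900/23409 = 520.52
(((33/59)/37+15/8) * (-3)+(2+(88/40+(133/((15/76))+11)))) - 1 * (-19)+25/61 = 11230533079/15979560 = 702.81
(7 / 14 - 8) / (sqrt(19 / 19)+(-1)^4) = -15 / 4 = -3.75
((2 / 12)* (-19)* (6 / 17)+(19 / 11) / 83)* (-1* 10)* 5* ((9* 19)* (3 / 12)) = 36388800 / 15521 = 2344.49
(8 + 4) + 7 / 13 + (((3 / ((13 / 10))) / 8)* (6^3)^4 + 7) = 627918001.08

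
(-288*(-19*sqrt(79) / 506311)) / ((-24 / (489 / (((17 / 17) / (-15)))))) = 1672380*sqrt(79) / 506311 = 29.36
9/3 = 3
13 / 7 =1.86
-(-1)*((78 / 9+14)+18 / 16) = 571 / 24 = 23.79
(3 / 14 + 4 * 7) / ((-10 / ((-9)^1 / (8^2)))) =711 / 1792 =0.40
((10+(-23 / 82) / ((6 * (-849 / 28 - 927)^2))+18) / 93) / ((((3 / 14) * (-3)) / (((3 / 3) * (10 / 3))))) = -69287165740576 / 44382671809065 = -1.56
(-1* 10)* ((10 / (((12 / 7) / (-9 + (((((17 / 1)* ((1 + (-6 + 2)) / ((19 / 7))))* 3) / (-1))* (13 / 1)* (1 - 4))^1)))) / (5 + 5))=244650 / 19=12876.32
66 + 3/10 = 66.30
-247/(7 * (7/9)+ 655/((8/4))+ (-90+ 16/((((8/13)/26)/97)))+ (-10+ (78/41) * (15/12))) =-91143/24282902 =-0.00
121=121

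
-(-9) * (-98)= -882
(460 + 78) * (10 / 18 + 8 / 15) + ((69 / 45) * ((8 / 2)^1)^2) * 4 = 30778 / 45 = 683.96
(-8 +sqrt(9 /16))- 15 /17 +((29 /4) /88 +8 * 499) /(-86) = -28073725 /514624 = -54.55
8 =8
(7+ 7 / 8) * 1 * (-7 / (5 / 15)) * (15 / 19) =-19845 / 152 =-130.56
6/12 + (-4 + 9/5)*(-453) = 9971/10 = 997.10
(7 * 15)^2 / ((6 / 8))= 14700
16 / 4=4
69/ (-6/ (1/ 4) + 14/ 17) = -1173/ 394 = -2.98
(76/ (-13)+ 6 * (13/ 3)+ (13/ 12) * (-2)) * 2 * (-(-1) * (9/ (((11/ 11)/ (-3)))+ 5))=-791.44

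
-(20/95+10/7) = -218/133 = -1.64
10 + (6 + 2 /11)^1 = 178 /11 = 16.18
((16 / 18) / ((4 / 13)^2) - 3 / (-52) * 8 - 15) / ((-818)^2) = -1205 / 156575016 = -0.00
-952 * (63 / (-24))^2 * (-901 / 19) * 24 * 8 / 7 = 162115128 / 19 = 8532375.16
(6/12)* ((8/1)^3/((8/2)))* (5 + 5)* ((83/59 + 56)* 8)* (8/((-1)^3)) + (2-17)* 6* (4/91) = -12624589560/5369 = -2351385.65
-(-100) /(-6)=-50 /3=-16.67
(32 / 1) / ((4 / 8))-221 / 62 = 3747 / 62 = 60.44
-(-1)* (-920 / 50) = -92 / 5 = -18.40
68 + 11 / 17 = 1167 / 17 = 68.65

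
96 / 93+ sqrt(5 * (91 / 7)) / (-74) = 32 / 31 -sqrt(65) / 74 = 0.92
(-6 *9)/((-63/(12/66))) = 12/77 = 0.16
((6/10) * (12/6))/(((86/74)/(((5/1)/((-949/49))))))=-10878/40807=-0.27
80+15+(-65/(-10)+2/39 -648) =-42623/78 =-546.45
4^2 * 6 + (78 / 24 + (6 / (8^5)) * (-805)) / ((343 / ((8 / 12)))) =809289361 / 8429568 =96.01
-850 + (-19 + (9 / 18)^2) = -3475 / 4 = -868.75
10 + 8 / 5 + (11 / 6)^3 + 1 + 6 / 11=229373 / 11880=19.31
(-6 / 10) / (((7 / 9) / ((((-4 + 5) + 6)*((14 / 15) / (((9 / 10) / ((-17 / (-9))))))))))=-476 / 45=-10.58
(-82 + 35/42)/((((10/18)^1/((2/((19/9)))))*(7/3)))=-39447/665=-59.32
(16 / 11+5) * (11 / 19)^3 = 8591 / 6859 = 1.25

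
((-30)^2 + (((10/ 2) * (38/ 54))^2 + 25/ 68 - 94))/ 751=40586957/ 37228572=1.09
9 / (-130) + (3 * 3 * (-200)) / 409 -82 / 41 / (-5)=-216413 / 53170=-4.07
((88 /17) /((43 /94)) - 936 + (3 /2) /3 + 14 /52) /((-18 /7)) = 10243289 /28509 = 359.30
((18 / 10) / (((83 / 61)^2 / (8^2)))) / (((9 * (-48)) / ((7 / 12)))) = -26047 / 310005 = -0.08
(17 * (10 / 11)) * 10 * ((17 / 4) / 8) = 7225 / 88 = 82.10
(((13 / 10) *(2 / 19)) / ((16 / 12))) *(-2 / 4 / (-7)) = 39 / 5320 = 0.01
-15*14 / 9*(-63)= 1470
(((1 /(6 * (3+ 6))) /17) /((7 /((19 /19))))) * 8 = 4 /3213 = 0.00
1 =1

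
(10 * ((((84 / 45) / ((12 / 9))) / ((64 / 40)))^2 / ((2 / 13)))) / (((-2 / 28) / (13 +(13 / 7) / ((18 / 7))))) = -5506865 / 576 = -9560.53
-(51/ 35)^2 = -2601/ 1225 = -2.12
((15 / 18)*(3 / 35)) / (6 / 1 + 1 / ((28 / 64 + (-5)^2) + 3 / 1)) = 65 / 5492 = 0.01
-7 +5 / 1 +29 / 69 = -109 / 69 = -1.58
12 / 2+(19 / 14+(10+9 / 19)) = 4743 / 266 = 17.83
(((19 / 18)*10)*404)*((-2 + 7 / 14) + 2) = 19190 / 9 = 2132.22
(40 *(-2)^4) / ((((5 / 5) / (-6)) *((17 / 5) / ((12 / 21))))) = -76800 / 119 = -645.38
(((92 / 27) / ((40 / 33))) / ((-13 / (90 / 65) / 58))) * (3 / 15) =-14674 / 4225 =-3.47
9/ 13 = 0.69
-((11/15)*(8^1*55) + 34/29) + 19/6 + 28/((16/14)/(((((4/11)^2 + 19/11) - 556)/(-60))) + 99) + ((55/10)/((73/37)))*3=-30732219380725/98492203491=-312.03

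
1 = 1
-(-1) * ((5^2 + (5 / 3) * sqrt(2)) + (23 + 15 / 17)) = 5 * sqrt(2) / 3 + 831 / 17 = 51.24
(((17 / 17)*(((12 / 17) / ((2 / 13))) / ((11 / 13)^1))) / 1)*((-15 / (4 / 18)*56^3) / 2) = -6010018560 / 187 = -32139136.68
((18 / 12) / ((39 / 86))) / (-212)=-43 / 2756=-0.02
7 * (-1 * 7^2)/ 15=-343/ 15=-22.87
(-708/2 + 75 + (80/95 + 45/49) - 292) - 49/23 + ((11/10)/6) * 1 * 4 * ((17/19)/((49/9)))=-61160822/107065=-571.25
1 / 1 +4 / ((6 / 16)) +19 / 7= 302 / 21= 14.38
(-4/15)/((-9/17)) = 68/135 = 0.50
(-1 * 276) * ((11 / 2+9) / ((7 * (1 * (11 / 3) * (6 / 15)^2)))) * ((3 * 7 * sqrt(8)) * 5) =-2251125 * sqrt(2) / 11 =-289415.59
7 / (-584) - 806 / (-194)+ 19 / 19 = 291321 / 56648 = 5.14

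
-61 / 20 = -3.05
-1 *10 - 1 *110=-120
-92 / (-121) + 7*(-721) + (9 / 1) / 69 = -14043322 / 2783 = -5046.11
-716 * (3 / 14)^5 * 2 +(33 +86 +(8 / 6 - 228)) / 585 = -0.83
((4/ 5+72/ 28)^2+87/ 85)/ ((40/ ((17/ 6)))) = 258023/ 294000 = 0.88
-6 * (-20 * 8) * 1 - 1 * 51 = 909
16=16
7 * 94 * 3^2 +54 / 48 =47385 / 8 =5923.12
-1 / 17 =-0.06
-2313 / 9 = -257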